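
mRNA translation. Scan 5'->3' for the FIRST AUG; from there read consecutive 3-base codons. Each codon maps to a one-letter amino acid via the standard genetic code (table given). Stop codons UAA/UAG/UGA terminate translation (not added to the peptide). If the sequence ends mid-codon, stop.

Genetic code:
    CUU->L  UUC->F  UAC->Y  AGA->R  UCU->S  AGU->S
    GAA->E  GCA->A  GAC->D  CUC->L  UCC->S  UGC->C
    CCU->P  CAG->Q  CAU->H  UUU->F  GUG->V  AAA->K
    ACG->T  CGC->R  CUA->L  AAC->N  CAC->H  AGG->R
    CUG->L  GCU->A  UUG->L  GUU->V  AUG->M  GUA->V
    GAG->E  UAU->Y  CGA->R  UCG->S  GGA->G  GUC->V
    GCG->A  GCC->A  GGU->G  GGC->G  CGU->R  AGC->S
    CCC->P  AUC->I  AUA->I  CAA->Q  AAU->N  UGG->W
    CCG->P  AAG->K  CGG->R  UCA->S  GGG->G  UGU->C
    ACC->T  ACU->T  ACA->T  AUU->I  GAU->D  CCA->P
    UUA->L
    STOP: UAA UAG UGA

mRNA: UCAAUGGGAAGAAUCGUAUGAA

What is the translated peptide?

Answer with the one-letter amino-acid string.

start AUG at pos 3
pos 3: AUG -> M; peptide=M
pos 6: GGA -> G; peptide=MG
pos 9: AGA -> R; peptide=MGR
pos 12: AUC -> I; peptide=MGRI
pos 15: GUA -> V; peptide=MGRIV
pos 18: UGA -> STOP

Answer: MGRIV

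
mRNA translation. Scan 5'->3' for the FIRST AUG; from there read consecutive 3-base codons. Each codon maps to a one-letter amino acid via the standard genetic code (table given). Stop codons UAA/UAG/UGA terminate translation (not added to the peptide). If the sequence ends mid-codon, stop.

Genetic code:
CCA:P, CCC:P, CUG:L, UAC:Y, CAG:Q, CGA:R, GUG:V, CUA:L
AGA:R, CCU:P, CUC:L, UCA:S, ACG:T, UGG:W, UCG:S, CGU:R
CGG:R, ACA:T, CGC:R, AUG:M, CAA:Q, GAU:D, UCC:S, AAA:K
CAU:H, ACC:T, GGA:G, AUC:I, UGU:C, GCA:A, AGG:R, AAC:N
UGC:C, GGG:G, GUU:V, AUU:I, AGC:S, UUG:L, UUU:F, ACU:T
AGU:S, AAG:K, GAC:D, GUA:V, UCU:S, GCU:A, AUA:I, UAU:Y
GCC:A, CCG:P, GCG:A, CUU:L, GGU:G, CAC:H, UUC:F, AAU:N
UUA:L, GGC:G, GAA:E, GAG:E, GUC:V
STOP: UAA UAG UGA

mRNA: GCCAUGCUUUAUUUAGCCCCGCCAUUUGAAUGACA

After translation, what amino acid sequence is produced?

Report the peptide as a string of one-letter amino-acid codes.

Answer: MLYLAPPFE

Derivation:
start AUG at pos 3
pos 3: AUG -> M; peptide=M
pos 6: CUU -> L; peptide=ML
pos 9: UAU -> Y; peptide=MLY
pos 12: UUA -> L; peptide=MLYL
pos 15: GCC -> A; peptide=MLYLA
pos 18: CCG -> P; peptide=MLYLAP
pos 21: CCA -> P; peptide=MLYLAPP
pos 24: UUU -> F; peptide=MLYLAPPF
pos 27: GAA -> E; peptide=MLYLAPPFE
pos 30: UGA -> STOP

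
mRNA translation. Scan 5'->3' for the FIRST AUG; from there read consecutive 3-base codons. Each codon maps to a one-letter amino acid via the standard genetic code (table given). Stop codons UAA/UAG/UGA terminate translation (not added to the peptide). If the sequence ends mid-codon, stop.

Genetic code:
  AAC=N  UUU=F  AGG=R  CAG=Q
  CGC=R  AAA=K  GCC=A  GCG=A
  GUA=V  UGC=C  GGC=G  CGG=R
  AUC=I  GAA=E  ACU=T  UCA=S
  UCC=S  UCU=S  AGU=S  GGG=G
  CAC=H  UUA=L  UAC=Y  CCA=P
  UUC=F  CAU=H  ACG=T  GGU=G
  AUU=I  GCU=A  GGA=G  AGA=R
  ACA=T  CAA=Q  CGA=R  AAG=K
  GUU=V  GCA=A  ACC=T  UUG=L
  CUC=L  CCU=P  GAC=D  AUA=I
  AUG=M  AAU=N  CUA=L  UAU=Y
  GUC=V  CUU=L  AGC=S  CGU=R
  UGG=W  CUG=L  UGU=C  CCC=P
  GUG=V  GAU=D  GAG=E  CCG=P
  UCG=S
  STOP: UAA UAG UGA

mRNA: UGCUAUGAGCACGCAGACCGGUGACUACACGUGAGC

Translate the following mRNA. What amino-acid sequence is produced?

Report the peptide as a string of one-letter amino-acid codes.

Answer: MSTQTGDYT

Derivation:
start AUG at pos 4
pos 4: AUG -> M; peptide=M
pos 7: AGC -> S; peptide=MS
pos 10: ACG -> T; peptide=MST
pos 13: CAG -> Q; peptide=MSTQ
pos 16: ACC -> T; peptide=MSTQT
pos 19: GGU -> G; peptide=MSTQTG
pos 22: GAC -> D; peptide=MSTQTGD
pos 25: UAC -> Y; peptide=MSTQTGDY
pos 28: ACG -> T; peptide=MSTQTGDYT
pos 31: UGA -> STOP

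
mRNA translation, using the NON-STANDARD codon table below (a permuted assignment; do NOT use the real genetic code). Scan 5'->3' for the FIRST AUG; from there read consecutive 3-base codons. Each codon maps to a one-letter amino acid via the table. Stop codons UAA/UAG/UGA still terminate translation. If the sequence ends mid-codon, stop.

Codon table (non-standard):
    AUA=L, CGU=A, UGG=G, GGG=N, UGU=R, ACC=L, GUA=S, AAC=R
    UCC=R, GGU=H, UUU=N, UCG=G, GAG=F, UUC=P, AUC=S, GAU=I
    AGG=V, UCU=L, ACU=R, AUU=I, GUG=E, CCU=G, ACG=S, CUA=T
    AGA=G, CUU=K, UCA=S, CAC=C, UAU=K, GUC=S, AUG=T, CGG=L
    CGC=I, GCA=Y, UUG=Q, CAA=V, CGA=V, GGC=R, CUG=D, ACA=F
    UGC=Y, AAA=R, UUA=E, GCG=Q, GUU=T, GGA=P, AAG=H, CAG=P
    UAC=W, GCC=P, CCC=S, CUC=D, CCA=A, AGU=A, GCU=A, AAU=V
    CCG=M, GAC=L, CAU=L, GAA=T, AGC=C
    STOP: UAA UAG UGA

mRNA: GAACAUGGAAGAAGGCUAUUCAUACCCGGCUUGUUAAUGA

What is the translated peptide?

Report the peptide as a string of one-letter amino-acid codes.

start AUG at pos 4
pos 4: AUG -> T; peptide=T
pos 7: GAA -> T; peptide=TT
pos 10: GAA -> T; peptide=TTT
pos 13: GGC -> R; peptide=TTTR
pos 16: UAU -> K; peptide=TTTRK
pos 19: UCA -> S; peptide=TTTRKS
pos 22: UAC -> W; peptide=TTTRKSW
pos 25: CCG -> M; peptide=TTTRKSWM
pos 28: GCU -> A; peptide=TTTRKSWMA
pos 31: UGU -> R; peptide=TTTRKSWMAR
pos 34: UAA -> STOP

Answer: TTTRKSWMAR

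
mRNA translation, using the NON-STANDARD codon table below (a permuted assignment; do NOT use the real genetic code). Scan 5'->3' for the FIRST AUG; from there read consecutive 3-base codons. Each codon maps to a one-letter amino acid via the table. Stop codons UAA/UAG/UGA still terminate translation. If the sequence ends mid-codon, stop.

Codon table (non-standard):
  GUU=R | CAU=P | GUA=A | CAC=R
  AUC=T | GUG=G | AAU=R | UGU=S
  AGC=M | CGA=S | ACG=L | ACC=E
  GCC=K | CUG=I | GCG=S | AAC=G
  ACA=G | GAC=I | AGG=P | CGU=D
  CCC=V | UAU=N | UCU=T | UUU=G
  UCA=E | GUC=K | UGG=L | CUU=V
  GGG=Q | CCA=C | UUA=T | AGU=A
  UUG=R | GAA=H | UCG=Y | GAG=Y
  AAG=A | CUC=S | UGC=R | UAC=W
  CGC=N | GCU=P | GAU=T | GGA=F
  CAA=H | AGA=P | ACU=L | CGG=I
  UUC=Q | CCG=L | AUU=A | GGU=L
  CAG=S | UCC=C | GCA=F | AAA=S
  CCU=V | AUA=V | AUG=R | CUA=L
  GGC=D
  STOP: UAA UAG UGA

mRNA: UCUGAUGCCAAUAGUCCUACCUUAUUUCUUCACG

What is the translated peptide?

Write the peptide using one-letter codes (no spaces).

start AUG at pos 4
pos 4: AUG -> R; peptide=R
pos 7: CCA -> C; peptide=RC
pos 10: AUA -> V; peptide=RCV
pos 13: GUC -> K; peptide=RCVK
pos 16: CUA -> L; peptide=RCVKL
pos 19: CCU -> V; peptide=RCVKLV
pos 22: UAU -> N; peptide=RCVKLVN
pos 25: UUC -> Q; peptide=RCVKLVNQ
pos 28: UUC -> Q; peptide=RCVKLVNQQ
pos 31: ACG -> L; peptide=RCVKLVNQQL
pos 34: only 0 nt remain (<3), stop (end of mRNA)

Answer: RCVKLVNQQL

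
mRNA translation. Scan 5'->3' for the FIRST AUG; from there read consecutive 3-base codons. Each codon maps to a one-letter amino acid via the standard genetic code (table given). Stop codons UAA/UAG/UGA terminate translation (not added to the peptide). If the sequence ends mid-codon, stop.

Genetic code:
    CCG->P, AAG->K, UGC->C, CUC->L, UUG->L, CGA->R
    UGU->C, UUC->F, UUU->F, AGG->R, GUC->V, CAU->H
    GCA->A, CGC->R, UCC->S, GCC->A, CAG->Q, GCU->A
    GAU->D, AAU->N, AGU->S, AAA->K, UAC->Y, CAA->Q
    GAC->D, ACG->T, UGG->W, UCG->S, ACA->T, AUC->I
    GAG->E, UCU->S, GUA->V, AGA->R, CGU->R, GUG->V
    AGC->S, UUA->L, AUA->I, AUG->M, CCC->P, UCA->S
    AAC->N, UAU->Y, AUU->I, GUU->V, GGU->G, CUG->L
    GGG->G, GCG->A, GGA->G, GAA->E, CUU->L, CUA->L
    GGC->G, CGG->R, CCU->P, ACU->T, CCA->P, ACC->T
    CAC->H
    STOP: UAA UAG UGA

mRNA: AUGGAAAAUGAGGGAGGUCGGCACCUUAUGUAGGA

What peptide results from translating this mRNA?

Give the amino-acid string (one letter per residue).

Answer: MENEGGRHLM

Derivation:
start AUG at pos 0
pos 0: AUG -> M; peptide=M
pos 3: GAA -> E; peptide=ME
pos 6: AAU -> N; peptide=MEN
pos 9: GAG -> E; peptide=MENE
pos 12: GGA -> G; peptide=MENEG
pos 15: GGU -> G; peptide=MENEGG
pos 18: CGG -> R; peptide=MENEGGR
pos 21: CAC -> H; peptide=MENEGGRH
pos 24: CUU -> L; peptide=MENEGGRHL
pos 27: AUG -> M; peptide=MENEGGRHLM
pos 30: UAG -> STOP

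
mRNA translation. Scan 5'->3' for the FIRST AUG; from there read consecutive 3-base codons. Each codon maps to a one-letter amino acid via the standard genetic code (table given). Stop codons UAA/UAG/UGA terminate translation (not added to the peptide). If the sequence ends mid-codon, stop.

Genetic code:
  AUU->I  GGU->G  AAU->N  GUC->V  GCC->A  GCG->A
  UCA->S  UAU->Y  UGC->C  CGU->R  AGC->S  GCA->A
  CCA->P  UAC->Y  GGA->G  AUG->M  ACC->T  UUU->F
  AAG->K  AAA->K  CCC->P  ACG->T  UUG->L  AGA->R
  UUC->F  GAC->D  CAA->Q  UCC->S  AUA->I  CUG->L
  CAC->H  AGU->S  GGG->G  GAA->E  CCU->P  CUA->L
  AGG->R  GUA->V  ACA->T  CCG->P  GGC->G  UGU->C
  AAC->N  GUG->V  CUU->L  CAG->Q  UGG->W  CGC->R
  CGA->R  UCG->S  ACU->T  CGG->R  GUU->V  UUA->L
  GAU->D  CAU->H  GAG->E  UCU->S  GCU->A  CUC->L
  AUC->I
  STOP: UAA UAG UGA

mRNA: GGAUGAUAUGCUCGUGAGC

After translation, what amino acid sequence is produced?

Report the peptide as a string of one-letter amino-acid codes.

start AUG at pos 2
pos 2: AUG -> M; peptide=M
pos 5: AUA -> I; peptide=MI
pos 8: UGC -> C; peptide=MIC
pos 11: UCG -> S; peptide=MICS
pos 14: UGA -> STOP

Answer: MICS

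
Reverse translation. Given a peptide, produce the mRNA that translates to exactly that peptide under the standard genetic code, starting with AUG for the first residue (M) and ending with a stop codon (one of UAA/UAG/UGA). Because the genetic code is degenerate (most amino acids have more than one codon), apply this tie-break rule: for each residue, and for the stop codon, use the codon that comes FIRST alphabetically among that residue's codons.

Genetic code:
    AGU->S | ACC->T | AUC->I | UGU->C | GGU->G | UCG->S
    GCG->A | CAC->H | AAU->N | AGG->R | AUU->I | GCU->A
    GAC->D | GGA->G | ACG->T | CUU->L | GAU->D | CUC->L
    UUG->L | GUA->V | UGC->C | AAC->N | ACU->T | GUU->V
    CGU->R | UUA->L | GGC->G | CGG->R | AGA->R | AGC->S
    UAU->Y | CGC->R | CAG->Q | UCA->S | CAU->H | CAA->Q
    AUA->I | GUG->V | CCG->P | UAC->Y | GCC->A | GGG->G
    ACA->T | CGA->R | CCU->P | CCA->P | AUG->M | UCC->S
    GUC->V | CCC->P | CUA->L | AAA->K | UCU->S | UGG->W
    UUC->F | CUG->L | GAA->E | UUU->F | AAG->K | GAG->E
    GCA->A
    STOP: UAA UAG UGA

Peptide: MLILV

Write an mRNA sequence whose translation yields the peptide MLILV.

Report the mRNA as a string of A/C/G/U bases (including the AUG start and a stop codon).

Answer: mRNA: AUGCUAAUACUAGUAUAA

Derivation:
residue 1: M -> AUG (start codon)
residue 2: L codons sorted = CUA,CUC,CUG,CUU,UUA,UUG -> pick first = CUA
residue 3: I codons sorted = AUA,AUC,AUU -> pick first = AUA
residue 4: L codons sorted = CUA,CUC,CUG,CUU,UUA,UUG -> pick first = CUA
residue 5: V codons sorted = GUA,GUC,GUG,GUU -> pick first = GUA
terminator: stop codons sorted = UAA,UAG,UGA -> pick first = UAA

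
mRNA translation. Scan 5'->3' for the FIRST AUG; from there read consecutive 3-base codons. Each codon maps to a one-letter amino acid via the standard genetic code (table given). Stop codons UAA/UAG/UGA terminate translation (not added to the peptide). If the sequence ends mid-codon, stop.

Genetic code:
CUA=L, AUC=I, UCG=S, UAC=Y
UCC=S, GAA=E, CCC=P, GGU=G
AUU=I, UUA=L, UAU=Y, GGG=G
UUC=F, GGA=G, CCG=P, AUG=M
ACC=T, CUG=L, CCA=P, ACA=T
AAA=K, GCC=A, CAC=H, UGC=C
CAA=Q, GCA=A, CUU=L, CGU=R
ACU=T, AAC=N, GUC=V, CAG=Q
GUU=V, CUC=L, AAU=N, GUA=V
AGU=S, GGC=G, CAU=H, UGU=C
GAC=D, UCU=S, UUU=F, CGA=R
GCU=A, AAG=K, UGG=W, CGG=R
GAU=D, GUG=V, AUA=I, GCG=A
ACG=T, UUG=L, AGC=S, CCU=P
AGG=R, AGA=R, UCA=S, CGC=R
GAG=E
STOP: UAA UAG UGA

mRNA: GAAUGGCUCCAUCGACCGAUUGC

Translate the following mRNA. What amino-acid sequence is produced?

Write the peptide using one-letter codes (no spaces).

Answer: MAPSTDC

Derivation:
start AUG at pos 2
pos 2: AUG -> M; peptide=M
pos 5: GCU -> A; peptide=MA
pos 8: CCA -> P; peptide=MAP
pos 11: UCG -> S; peptide=MAPS
pos 14: ACC -> T; peptide=MAPST
pos 17: GAU -> D; peptide=MAPSTD
pos 20: UGC -> C; peptide=MAPSTDC
pos 23: only 0 nt remain (<3), stop (end of mRNA)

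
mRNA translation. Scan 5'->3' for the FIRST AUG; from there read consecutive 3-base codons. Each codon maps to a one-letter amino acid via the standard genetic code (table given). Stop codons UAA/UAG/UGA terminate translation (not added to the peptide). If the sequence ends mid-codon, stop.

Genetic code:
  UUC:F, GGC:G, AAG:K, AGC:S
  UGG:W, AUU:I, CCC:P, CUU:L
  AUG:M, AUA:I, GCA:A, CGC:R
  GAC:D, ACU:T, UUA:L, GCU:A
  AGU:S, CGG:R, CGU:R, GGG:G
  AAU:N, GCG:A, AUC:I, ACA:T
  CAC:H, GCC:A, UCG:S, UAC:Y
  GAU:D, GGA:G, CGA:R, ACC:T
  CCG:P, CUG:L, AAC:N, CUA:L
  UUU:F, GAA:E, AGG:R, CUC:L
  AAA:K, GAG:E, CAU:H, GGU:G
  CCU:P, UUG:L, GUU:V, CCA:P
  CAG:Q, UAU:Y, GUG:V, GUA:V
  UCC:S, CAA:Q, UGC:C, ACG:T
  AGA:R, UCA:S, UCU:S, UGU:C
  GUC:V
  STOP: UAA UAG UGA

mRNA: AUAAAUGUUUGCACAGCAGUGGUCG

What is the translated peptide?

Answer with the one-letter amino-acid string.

Answer: MFAQQWS

Derivation:
start AUG at pos 4
pos 4: AUG -> M; peptide=M
pos 7: UUU -> F; peptide=MF
pos 10: GCA -> A; peptide=MFA
pos 13: CAG -> Q; peptide=MFAQ
pos 16: CAG -> Q; peptide=MFAQQ
pos 19: UGG -> W; peptide=MFAQQW
pos 22: UCG -> S; peptide=MFAQQWS
pos 25: only 0 nt remain (<3), stop (end of mRNA)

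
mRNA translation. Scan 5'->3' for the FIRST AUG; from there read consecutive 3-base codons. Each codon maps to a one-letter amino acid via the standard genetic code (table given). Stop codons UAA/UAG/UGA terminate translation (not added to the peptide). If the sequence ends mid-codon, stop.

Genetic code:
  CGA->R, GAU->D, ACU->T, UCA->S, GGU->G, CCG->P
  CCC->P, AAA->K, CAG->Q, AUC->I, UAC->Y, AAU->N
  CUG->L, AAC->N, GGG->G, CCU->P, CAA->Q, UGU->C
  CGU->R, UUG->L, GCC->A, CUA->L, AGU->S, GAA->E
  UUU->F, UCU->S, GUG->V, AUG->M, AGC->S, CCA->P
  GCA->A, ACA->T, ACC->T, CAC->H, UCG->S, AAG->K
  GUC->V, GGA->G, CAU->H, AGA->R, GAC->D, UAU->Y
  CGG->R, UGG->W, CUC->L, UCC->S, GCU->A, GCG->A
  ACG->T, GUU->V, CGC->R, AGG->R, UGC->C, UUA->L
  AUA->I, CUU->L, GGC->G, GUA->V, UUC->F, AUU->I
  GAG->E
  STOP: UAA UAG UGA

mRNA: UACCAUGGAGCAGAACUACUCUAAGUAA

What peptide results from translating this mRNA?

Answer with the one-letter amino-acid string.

Answer: MEQNYSK

Derivation:
start AUG at pos 4
pos 4: AUG -> M; peptide=M
pos 7: GAG -> E; peptide=ME
pos 10: CAG -> Q; peptide=MEQ
pos 13: AAC -> N; peptide=MEQN
pos 16: UAC -> Y; peptide=MEQNY
pos 19: UCU -> S; peptide=MEQNYS
pos 22: AAG -> K; peptide=MEQNYSK
pos 25: UAA -> STOP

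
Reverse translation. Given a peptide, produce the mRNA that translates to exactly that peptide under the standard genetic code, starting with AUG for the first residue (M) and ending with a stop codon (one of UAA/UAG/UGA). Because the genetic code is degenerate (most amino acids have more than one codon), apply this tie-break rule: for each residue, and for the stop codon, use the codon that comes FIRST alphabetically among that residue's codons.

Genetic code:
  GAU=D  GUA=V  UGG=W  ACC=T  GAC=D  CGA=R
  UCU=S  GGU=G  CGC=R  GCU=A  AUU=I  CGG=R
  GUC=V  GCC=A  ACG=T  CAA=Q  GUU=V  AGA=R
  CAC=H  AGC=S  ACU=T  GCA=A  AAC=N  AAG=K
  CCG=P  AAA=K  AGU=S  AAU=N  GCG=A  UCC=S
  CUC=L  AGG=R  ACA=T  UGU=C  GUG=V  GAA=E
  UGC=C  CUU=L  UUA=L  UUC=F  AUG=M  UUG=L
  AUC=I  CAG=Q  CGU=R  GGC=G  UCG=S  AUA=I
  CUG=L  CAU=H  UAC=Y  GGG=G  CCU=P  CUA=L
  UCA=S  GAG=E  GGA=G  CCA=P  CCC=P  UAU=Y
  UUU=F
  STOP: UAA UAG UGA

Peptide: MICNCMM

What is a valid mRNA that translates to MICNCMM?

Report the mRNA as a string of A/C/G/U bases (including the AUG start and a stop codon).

residue 1: M -> AUG (start codon)
residue 2: I codons sorted = AUA,AUC,AUU -> pick first = AUA
residue 3: C codons sorted = UGC,UGU -> pick first = UGC
residue 4: N codons sorted = AAC,AAU -> pick first = AAC
residue 5: C codons sorted = UGC,UGU -> pick first = UGC
residue 6: M -> AUG (only codon)
residue 7: M -> AUG (only codon)
terminator: stop codons sorted = UAA,UAG,UGA -> pick first = UAA

Answer: mRNA: AUGAUAUGCAACUGCAUGAUGUAA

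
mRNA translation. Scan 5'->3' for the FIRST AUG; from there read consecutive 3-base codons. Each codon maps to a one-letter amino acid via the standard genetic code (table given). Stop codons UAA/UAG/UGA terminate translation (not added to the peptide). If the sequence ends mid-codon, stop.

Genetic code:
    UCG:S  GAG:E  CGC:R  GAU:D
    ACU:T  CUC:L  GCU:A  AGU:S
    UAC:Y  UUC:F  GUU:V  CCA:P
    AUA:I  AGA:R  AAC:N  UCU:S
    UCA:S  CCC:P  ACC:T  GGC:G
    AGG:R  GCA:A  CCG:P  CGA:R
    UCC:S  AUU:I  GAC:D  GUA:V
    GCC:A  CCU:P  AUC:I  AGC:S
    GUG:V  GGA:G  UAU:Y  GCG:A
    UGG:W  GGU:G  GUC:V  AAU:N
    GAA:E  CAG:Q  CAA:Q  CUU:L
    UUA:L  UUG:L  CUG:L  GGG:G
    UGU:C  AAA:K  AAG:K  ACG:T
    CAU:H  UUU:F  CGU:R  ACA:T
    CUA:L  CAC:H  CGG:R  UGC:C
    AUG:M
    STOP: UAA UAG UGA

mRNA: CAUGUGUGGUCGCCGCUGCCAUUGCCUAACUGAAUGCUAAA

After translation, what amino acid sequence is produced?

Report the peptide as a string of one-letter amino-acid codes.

Answer: MCGRRCHCLTEC

Derivation:
start AUG at pos 1
pos 1: AUG -> M; peptide=M
pos 4: UGU -> C; peptide=MC
pos 7: GGU -> G; peptide=MCG
pos 10: CGC -> R; peptide=MCGR
pos 13: CGC -> R; peptide=MCGRR
pos 16: UGC -> C; peptide=MCGRRC
pos 19: CAU -> H; peptide=MCGRRCH
pos 22: UGC -> C; peptide=MCGRRCHC
pos 25: CUA -> L; peptide=MCGRRCHCL
pos 28: ACU -> T; peptide=MCGRRCHCLT
pos 31: GAA -> E; peptide=MCGRRCHCLTE
pos 34: UGC -> C; peptide=MCGRRCHCLTEC
pos 37: UAA -> STOP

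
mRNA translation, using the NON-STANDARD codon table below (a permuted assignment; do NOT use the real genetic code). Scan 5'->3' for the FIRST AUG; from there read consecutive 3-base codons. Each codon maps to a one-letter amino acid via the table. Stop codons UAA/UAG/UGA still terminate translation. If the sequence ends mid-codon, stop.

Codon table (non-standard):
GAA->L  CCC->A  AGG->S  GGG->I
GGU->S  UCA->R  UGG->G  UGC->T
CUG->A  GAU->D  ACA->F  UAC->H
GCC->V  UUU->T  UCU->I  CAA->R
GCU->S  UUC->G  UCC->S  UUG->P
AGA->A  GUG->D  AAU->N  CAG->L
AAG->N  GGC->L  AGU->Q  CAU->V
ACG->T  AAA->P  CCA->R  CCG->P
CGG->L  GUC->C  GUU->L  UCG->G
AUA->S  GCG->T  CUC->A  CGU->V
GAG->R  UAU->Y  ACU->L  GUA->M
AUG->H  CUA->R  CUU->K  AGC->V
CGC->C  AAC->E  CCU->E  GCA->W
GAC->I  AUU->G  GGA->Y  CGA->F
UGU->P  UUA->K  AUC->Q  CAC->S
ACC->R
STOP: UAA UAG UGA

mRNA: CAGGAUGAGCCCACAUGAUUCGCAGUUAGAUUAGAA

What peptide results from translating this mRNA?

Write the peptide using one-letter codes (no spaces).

start AUG at pos 4
pos 4: AUG -> H; peptide=H
pos 7: AGC -> V; peptide=HV
pos 10: CCA -> R; peptide=HVR
pos 13: CAU -> V; peptide=HVRV
pos 16: GAU -> D; peptide=HVRVD
pos 19: UCG -> G; peptide=HVRVDG
pos 22: CAG -> L; peptide=HVRVDGL
pos 25: UUA -> K; peptide=HVRVDGLK
pos 28: GAU -> D; peptide=HVRVDGLKD
pos 31: UAG -> STOP

Answer: HVRVDGLKD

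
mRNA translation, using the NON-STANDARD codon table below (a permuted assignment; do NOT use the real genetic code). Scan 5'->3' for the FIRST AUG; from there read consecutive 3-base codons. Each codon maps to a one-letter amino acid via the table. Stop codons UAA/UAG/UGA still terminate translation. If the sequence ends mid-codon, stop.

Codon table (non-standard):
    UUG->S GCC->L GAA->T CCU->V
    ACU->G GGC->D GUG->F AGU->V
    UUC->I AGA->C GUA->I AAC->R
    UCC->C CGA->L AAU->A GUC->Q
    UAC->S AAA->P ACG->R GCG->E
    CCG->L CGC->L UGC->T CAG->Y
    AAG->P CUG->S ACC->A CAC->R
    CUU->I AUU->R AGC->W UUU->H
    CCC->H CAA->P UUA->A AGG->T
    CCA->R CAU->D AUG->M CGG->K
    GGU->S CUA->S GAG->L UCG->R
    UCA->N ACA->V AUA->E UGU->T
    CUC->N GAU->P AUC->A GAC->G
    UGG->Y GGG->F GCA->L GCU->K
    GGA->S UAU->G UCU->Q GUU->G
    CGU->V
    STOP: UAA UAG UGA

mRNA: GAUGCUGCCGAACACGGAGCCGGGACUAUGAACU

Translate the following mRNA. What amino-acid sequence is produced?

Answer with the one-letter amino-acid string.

Answer: MSLRRLLSS

Derivation:
start AUG at pos 1
pos 1: AUG -> M; peptide=M
pos 4: CUG -> S; peptide=MS
pos 7: CCG -> L; peptide=MSL
pos 10: AAC -> R; peptide=MSLR
pos 13: ACG -> R; peptide=MSLRR
pos 16: GAG -> L; peptide=MSLRRL
pos 19: CCG -> L; peptide=MSLRRLL
pos 22: GGA -> S; peptide=MSLRRLLS
pos 25: CUA -> S; peptide=MSLRRLLSS
pos 28: UGA -> STOP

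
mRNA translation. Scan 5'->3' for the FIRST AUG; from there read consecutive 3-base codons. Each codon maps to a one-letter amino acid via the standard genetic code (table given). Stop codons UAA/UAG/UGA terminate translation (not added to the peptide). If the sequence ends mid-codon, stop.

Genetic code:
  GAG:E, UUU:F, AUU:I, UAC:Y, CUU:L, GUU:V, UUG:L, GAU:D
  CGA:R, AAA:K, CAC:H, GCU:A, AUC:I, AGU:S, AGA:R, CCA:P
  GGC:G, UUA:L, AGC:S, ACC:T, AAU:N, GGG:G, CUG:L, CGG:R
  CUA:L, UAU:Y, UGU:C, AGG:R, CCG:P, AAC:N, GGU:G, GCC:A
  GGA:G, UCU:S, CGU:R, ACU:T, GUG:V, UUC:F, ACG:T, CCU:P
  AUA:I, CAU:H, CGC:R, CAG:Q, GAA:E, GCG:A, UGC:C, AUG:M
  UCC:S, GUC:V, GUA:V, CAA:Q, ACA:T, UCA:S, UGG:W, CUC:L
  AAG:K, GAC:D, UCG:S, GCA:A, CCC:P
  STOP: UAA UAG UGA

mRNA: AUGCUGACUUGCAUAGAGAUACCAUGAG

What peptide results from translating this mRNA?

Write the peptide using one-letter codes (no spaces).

Answer: MLTCIEIP

Derivation:
start AUG at pos 0
pos 0: AUG -> M; peptide=M
pos 3: CUG -> L; peptide=ML
pos 6: ACU -> T; peptide=MLT
pos 9: UGC -> C; peptide=MLTC
pos 12: AUA -> I; peptide=MLTCI
pos 15: GAG -> E; peptide=MLTCIE
pos 18: AUA -> I; peptide=MLTCIEI
pos 21: CCA -> P; peptide=MLTCIEIP
pos 24: UGA -> STOP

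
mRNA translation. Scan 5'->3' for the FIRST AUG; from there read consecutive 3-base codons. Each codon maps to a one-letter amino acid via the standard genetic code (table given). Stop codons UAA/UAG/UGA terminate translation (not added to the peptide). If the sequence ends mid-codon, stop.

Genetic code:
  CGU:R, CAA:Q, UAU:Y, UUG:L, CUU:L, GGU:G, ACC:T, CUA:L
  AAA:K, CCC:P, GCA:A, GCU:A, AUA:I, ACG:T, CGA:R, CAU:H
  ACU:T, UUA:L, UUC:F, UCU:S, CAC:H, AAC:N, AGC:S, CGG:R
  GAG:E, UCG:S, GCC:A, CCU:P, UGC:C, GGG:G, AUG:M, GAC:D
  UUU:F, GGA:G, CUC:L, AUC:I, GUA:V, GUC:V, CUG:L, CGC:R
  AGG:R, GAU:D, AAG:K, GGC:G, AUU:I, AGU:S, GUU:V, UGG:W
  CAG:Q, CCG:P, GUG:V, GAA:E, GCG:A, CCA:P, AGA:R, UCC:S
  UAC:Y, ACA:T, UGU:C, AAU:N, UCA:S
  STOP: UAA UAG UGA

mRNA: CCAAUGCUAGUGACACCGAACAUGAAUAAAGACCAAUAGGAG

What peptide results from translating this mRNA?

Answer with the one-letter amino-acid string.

Answer: MLVTPNMNKDQ

Derivation:
start AUG at pos 3
pos 3: AUG -> M; peptide=M
pos 6: CUA -> L; peptide=ML
pos 9: GUG -> V; peptide=MLV
pos 12: ACA -> T; peptide=MLVT
pos 15: CCG -> P; peptide=MLVTP
pos 18: AAC -> N; peptide=MLVTPN
pos 21: AUG -> M; peptide=MLVTPNM
pos 24: AAU -> N; peptide=MLVTPNMN
pos 27: AAA -> K; peptide=MLVTPNMNK
pos 30: GAC -> D; peptide=MLVTPNMNKD
pos 33: CAA -> Q; peptide=MLVTPNMNKDQ
pos 36: UAG -> STOP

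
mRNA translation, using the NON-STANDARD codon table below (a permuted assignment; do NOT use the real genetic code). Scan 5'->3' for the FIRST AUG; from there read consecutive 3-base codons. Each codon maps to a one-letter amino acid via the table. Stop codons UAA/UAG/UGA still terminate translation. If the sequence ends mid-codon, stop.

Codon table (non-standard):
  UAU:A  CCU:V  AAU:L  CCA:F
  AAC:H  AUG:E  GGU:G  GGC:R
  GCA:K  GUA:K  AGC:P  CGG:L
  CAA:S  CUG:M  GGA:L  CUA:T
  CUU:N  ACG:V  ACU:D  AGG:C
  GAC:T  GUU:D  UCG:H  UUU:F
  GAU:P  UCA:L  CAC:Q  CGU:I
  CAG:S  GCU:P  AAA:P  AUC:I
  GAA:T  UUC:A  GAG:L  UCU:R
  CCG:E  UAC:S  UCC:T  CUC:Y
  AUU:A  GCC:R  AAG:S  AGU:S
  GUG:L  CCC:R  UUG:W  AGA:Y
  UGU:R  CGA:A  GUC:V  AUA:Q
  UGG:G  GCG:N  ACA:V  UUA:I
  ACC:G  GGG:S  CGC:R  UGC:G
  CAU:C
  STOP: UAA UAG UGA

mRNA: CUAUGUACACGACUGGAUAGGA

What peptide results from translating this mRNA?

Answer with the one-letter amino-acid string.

Answer: ESVDL

Derivation:
start AUG at pos 2
pos 2: AUG -> E; peptide=E
pos 5: UAC -> S; peptide=ES
pos 8: ACG -> V; peptide=ESV
pos 11: ACU -> D; peptide=ESVD
pos 14: GGA -> L; peptide=ESVDL
pos 17: UAG -> STOP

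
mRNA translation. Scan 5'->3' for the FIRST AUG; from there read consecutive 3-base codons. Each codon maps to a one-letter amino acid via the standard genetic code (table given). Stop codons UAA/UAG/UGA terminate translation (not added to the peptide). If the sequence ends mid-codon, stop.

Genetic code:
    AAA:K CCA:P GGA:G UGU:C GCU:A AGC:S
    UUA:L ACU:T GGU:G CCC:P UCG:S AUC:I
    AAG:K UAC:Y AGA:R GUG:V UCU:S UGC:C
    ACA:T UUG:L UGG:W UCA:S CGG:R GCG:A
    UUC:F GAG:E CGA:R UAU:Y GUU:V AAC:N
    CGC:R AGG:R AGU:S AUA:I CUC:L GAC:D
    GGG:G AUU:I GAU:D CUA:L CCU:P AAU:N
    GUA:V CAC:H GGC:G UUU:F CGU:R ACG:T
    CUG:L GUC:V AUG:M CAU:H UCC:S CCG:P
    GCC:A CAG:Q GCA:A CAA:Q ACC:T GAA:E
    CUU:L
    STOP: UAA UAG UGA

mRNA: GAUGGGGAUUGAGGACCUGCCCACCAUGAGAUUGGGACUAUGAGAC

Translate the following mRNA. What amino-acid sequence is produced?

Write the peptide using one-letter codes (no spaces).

start AUG at pos 1
pos 1: AUG -> M; peptide=M
pos 4: GGG -> G; peptide=MG
pos 7: AUU -> I; peptide=MGI
pos 10: GAG -> E; peptide=MGIE
pos 13: GAC -> D; peptide=MGIED
pos 16: CUG -> L; peptide=MGIEDL
pos 19: CCC -> P; peptide=MGIEDLP
pos 22: ACC -> T; peptide=MGIEDLPT
pos 25: AUG -> M; peptide=MGIEDLPTM
pos 28: AGA -> R; peptide=MGIEDLPTMR
pos 31: UUG -> L; peptide=MGIEDLPTMRL
pos 34: GGA -> G; peptide=MGIEDLPTMRLG
pos 37: CUA -> L; peptide=MGIEDLPTMRLGL
pos 40: UGA -> STOP

Answer: MGIEDLPTMRLGL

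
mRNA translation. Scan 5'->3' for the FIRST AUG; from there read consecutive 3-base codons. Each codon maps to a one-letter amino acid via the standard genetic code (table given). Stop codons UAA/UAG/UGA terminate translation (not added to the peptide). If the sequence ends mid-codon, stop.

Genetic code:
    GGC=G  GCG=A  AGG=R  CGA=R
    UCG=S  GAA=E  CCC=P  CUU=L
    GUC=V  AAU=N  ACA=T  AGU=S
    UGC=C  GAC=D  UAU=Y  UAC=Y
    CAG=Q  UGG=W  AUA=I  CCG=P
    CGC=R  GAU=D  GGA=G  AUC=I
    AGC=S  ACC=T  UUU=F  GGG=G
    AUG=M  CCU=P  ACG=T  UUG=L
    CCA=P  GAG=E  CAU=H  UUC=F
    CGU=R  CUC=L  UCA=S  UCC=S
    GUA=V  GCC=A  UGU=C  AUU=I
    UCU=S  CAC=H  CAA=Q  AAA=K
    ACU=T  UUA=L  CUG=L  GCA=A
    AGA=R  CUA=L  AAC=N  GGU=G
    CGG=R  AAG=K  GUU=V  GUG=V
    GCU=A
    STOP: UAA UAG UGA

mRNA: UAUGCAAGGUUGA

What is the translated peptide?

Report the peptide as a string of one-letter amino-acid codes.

start AUG at pos 1
pos 1: AUG -> M; peptide=M
pos 4: CAA -> Q; peptide=MQ
pos 7: GGU -> G; peptide=MQG
pos 10: UGA -> STOP

Answer: MQG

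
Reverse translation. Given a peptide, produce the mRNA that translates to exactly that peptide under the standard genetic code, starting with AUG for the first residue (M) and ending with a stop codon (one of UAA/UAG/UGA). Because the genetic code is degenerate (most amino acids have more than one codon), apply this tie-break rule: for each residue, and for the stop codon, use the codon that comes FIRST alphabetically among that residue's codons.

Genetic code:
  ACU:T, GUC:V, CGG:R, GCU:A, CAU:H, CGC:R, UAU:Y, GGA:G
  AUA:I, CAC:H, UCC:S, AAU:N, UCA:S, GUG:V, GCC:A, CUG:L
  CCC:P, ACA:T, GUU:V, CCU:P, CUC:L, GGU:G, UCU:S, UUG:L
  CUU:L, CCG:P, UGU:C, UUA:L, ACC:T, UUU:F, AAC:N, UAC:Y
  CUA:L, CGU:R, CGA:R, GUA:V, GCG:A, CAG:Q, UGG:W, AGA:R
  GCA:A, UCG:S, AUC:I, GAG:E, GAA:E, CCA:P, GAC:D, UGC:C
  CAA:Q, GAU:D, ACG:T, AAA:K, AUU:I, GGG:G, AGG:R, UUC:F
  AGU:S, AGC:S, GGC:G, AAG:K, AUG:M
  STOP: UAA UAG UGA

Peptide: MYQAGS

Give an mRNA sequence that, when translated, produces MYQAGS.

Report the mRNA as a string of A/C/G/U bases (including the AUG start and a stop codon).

residue 1: M -> AUG (start codon)
residue 2: Y codons sorted = UAC,UAU -> pick first = UAC
residue 3: Q codons sorted = CAA,CAG -> pick first = CAA
residue 4: A codons sorted = GCA,GCC,GCG,GCU -> pick first = GCA
residue 5: G codons sorted = GGA,GGC,GGG,GGU -> pick first = GGA
residue 6: S codons sorted = AGC,AGU,UCA,UCC,UCG,UCU -> pick first = AGC
terminator: stop codons sorted = UAA,UAG,UGA -> pick first = UAA

Answer: mRNA: AUGUACCAAGCAGGAAGCUAA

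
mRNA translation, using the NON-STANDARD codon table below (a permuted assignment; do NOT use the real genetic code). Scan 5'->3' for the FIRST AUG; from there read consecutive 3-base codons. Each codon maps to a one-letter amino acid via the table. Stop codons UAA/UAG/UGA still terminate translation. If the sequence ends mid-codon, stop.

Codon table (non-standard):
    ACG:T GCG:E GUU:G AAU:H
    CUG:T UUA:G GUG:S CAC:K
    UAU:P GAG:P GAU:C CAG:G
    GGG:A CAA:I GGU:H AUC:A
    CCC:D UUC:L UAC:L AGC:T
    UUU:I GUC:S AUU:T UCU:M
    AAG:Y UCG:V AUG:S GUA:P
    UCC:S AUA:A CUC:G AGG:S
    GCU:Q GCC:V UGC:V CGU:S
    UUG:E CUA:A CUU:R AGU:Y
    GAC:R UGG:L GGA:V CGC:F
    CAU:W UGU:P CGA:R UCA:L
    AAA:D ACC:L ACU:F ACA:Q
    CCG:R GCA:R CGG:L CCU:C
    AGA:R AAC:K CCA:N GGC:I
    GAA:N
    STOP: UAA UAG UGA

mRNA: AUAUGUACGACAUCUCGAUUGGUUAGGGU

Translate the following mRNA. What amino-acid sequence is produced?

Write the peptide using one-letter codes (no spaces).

Answer: SLRAVTH

Derivation:
start AUG at pos 2
pos 2: AUG -> S; peptide=S
pos 5: UAC -> L; peptide=SL
pos 8: GAC -> R; peptide=SLR
pos 11: AUC -> A; peptide=SLRA
pos 14: UCG -> V; peptide=SLRAV
pos 17: AUU -> T; peptide=SLRAVT
pos 20: GGU -> H; peptide=SLRAVTH
pos 23: UAG -> STOP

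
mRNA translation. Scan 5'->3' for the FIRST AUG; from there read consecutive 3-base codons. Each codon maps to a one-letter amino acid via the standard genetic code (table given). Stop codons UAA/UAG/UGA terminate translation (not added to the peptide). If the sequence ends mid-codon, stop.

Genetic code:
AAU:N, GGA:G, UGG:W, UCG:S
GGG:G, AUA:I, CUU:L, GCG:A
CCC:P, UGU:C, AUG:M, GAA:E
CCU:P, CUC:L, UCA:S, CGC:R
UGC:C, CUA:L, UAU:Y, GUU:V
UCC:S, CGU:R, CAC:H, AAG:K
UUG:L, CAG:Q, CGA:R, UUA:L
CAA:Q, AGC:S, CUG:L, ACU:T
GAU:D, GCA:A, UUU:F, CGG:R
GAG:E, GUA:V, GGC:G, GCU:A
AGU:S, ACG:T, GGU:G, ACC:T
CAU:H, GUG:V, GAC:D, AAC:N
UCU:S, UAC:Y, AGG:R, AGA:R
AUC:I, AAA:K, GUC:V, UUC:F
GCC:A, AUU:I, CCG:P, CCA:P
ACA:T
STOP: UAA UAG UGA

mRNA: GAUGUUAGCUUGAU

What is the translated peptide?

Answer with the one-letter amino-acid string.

start AUG at pos 1
pos 1: AUG -> M; peptide=M
pos 4: UUA -> L; peptide=ML
pos 7: GCU -> A; peptide=MLA
pos 10: UGA -> STOP

Answer: MLA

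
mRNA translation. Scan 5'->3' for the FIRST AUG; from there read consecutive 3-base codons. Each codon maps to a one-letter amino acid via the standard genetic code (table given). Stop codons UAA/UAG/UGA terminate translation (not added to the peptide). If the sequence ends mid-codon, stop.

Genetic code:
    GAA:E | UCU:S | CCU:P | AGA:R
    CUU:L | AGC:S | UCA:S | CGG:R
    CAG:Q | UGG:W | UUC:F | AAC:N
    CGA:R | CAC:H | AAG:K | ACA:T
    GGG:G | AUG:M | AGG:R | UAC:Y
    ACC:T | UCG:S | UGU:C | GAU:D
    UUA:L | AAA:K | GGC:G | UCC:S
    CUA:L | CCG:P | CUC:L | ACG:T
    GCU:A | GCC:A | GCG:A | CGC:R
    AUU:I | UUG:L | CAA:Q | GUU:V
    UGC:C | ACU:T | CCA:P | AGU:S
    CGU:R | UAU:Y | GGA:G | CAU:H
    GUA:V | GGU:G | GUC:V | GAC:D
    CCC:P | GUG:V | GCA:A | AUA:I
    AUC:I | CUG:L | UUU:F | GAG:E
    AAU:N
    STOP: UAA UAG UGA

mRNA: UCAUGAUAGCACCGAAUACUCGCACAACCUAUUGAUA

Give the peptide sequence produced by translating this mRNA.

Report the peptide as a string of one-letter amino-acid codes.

Answer: MIAPNTRTTY

Derivation:
start AUG at pos 2
pos 2: AUG -> M; peptide=M
pos 5: AUA -> I; peptide=MI
pos 8: GCA -> A; peptide=MIA
pos 11: CCG -> P; peptide=MIAP
pos 14: AAU -> N; peptide=MIAPN
pos 17: ACU -> T; peptide=MIAPNT
pos 20: CGC -> R; peptide=MIAPNTR
pos 23: ACA -> T; peptide=MIAPNTRT
pos 26: ACC -> T; peptide=MIAPNTRTT
pos 29: UAU -> Y; peptide=MIAPNTRTTY
pos 32: UGA -> STOP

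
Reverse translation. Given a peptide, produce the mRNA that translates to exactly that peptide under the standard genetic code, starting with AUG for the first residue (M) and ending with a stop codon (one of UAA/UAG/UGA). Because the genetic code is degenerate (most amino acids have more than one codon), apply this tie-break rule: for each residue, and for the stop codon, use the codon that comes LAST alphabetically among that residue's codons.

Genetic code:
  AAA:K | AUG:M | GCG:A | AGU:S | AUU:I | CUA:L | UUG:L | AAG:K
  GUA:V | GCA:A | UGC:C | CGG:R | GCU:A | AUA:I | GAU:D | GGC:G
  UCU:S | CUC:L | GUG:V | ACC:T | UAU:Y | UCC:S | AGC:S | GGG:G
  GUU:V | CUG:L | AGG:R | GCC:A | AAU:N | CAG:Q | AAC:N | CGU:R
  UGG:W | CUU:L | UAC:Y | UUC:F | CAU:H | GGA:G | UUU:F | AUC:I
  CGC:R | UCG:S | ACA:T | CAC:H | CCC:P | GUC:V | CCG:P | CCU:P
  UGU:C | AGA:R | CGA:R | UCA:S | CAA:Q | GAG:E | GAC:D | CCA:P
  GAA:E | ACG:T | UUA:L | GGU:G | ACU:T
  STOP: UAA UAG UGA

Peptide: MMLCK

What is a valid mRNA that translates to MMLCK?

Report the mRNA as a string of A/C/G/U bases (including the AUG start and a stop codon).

residue 1: M -> AUG (start codon)
residue 2: M -> AUG (only codon)
residue 3: L codons sorted = CUA,CUC,CUG,CUU,UUA,UUG -> pick last = UUG
residue 4: C codons sorted = UGC,UGU -> pick last = UGU
residue 5: K codons sorted = AAA,AAG -> pick last = AAG
terminator: stop codons sorted = UAA,UAG,UGA -> pick last = UGA

Answer: mRNA: AUGAUGUUGUGUAAGUGA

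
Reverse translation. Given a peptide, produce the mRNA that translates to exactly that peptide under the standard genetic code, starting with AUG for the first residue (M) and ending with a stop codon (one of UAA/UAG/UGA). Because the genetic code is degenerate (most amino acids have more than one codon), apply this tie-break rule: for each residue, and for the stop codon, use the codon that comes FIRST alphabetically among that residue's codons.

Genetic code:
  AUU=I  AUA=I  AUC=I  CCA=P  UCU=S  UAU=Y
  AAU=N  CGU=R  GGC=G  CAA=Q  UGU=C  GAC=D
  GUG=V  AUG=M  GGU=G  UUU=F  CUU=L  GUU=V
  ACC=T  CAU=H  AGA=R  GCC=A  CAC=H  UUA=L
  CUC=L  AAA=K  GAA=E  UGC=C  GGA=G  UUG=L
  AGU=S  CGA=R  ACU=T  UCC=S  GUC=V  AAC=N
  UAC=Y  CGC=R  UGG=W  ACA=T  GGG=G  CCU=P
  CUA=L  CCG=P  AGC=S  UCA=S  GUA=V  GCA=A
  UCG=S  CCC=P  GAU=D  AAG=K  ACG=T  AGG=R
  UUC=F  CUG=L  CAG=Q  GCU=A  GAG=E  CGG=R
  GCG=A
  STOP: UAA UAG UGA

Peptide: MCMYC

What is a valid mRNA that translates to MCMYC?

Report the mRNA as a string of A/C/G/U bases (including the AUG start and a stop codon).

Answer: mRNA: AUGUGCAUGUACUGCUAA

Derivation:
residue 1: M -> AUG (start codon)
residue 2: C codons sorted = UGC,UGU -> pick first = UGC
residue 3: M -> AUG (only codon)
residue 4: Y codons sorted = UAC,UAU -> pick first = UAC
residue 5: C codons sorted = UGC,UGU -> pick first = UGC
terminator: stop codons sorted = UAA,UAG,UGA -> pick first = UAA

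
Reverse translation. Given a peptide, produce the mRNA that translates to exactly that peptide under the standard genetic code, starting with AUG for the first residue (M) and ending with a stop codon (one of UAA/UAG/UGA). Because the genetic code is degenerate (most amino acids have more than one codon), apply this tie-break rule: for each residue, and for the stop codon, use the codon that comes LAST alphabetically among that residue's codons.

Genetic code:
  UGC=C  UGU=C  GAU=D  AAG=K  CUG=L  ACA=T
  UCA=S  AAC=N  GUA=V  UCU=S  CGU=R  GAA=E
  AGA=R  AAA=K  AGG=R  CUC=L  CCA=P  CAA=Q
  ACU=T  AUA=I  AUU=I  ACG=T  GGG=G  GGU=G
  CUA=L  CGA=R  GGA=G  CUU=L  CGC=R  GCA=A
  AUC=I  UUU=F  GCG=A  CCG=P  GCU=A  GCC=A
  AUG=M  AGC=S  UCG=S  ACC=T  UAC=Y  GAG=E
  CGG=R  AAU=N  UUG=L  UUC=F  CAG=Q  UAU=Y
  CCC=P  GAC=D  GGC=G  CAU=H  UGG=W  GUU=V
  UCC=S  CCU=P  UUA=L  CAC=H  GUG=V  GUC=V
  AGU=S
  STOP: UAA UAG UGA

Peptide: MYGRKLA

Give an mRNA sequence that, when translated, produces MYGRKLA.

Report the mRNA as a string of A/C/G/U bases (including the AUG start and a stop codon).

residue 1: M -> AUG (start codon)
residue 2: Y codons sorted = UAC,UAU -> pick last = UAU
residue 3: G codons sorted = GGA,GGC,GGG,GGU -> pick last = GGU
residue 4: R codons sorted = AGA,AGG,CGA,CGC,CGG,CGU -> pick last = CGU
residue 5: K codons sorted = AAA,AAG -> pick last = AAG
residue 6: L codons sorted = CUA,CUC,CUG,CUU,UUA,UUG -> pick last = UUG
residue 7: A codons sorted = GCA,GCC,GCG,GCU -> pick last = GCU
terminator: stop codons sorted = UAA,UAG,UGA -> pick last = UGA

Answer: mRNA: AUGUAUGGUCGUAAGUUGGCUUGA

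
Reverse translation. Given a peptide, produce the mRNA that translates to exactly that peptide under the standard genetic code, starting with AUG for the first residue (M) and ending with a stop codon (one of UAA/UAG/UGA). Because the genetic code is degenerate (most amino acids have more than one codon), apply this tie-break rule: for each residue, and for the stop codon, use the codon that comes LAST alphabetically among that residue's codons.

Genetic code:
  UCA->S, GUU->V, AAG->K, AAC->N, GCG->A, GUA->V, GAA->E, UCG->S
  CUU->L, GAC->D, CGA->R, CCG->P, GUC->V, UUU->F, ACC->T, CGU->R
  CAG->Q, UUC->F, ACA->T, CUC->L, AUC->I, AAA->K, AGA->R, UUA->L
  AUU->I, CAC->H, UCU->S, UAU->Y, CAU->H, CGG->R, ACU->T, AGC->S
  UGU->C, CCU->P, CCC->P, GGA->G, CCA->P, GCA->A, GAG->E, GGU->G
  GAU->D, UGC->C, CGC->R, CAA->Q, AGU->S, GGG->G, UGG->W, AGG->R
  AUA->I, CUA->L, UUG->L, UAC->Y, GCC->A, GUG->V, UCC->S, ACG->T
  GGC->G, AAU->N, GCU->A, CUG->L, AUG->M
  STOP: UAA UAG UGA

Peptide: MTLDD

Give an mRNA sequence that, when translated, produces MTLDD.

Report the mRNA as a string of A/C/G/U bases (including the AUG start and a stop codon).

Answer: mRNA: AUGACUUUGGAUGAUUGA

Derivation:
residue 1: M -> AUG (start codon)
residue 2: T codons sorted = ACA,ACC,ACG,ACU -> pick last = ACU
residue 3: L codons sorted = CUA,CUC,CUG,CUU,UUA,UUG -> pick last = UUG
residue 4: D codons sorted = GAC,GAU -> pick last = GAU
residue 5: D codons sorted = GAC,GAU -> pick last = GAU
terminator: stop codons sorted = UAA,UAG,UGA -> pick last = UGA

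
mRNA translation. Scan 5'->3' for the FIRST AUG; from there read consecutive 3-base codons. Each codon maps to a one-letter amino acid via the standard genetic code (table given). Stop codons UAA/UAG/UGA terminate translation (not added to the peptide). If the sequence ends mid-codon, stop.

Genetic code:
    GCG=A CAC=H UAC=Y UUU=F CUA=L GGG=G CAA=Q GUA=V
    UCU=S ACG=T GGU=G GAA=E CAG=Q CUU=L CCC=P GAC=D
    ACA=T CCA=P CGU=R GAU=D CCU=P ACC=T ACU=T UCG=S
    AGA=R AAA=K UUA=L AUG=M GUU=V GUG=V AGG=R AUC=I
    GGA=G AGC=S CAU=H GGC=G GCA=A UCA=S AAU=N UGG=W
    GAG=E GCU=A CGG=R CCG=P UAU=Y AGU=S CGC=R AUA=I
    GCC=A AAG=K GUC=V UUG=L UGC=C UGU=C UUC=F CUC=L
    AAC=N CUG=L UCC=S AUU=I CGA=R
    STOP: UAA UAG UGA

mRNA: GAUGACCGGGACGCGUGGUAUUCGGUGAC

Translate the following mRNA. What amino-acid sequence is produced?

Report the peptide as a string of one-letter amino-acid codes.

Answer: MTGTRGIR

Derivation:
start AUG at pos 1
pos 1: AUG -> M; peptide=M
pos 4: ACC -> T; peptide=MT
pos 7: GGG -> G; peptide=MTG
pos 10: ACG -> T; peptide=MTGT
pos 13: CGU -> R; peptide=MTGTR
pos 16: GGU -> G; peptide=MTGTRG
pos 19: AUU -> I; peptide=MTGTRGI
pos 22: CGG -> R; peptide=MTGTRGIR
pos 25: UGA -> STOP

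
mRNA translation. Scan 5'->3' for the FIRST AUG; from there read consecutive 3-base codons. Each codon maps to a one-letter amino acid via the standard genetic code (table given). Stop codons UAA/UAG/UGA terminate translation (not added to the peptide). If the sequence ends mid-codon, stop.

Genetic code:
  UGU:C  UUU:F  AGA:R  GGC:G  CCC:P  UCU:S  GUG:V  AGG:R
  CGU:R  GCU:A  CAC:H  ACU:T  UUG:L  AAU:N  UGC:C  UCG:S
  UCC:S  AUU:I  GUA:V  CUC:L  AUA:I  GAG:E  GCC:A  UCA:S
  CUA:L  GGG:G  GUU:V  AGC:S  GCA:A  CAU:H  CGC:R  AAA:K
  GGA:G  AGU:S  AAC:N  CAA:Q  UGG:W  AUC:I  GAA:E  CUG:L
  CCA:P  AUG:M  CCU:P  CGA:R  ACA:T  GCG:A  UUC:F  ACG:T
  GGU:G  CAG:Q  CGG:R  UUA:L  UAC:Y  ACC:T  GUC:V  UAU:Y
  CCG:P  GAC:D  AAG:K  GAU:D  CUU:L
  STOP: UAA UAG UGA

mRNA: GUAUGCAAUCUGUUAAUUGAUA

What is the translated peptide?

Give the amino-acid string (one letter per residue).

Answer: MQSVN

Derivation:
start AUG at pos 2
pos 2: AUG -> M; peptide=M
pos 5: CAA -> Q; peptide=MQ
pos 8: UCU -> S; peptide=MQS
pos 11: GUU -> V; peptide=MQSV
pos 14: AAU -> N; peptide=MQSVN
pos 17: UGA -> STOP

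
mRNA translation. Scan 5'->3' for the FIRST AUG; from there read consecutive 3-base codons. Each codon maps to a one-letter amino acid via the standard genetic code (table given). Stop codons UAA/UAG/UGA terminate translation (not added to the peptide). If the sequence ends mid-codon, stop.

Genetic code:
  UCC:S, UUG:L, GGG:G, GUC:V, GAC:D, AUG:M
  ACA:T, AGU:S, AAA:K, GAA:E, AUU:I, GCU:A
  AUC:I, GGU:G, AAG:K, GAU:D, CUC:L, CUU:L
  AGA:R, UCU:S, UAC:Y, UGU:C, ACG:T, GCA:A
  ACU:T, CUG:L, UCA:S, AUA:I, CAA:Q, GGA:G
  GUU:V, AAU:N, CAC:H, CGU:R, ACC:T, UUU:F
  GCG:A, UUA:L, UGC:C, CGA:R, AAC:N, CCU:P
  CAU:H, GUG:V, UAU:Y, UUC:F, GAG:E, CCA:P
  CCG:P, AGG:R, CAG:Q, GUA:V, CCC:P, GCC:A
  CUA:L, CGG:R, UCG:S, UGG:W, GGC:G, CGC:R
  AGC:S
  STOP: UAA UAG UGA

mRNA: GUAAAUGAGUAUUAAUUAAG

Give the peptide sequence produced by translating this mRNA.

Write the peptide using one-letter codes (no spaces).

Answer: MSIN

Derivation:
start AUG at pos 4
pos 4: AUG -> M; peptide=M
pos 7: AGU -> S; peptide=MS
pos 10: AUU -> I; peptide=MSI
pos 13: AAU -> N; peptide=MSIN
pos 16: UAA -> STOP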